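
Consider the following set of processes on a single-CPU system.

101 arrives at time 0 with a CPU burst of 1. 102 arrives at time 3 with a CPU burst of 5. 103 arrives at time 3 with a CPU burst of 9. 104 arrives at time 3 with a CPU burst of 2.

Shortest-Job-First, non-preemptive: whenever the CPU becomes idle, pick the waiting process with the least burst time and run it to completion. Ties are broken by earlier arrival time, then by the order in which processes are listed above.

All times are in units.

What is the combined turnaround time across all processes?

Timeline: | 101 0-1 | idle 1-3 | 104 3-5 | 102 5-10 | 103 10-19 |
Completion: 101=1  102=10  103=19  104=5
Turnaround = completion − arrival: 101=1, 102=7, 103=16, 104=2
Total turnaround = 1 + 7 + 16 + 2 = 26

26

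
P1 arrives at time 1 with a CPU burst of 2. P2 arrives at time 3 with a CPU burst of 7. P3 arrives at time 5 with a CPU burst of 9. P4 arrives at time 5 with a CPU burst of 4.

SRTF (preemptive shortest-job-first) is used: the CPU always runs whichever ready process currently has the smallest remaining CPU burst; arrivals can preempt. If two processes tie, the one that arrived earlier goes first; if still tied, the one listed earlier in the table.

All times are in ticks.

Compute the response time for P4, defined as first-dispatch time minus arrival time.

0

Schedule: | idle 0-1 | P1 1-3 | P2 3-5 | P4 5-9 | P2 9-14 | P3 14-23 |
Completion: P1=3  P2=14  P3=23  P4=9
Turnaround (C−A): P1=2  P2=11  P3=18  P4=4
Response(P4) = first start − arrival = 5 − 5 = 0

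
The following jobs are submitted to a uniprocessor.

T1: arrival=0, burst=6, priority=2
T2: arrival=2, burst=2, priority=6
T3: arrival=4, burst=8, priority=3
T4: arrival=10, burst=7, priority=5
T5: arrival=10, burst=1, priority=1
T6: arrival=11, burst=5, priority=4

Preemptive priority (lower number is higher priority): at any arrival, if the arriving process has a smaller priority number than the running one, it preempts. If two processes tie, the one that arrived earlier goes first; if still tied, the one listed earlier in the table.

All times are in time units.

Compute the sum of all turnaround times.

71

Gantt: | T1 0-6 | T3 6-10 | T5 10-11 | T3 11-15 | T6 15-20 | T4 20-27 | T2 27-29 |
Completion: T1=6  T2=29  T3=15  T4=27  T5=11  T6=20
Turnaround (C−A): T1=6  T2=27  T3=11  T4=17  T5=1  T6=9
Turnaround = completion − arrival: T1=6, T2=27, T3=11, T4=17, T5=1, T6=9
Total turnaround = 6 + 27 + 11 + 17 + 1 + 9 = 71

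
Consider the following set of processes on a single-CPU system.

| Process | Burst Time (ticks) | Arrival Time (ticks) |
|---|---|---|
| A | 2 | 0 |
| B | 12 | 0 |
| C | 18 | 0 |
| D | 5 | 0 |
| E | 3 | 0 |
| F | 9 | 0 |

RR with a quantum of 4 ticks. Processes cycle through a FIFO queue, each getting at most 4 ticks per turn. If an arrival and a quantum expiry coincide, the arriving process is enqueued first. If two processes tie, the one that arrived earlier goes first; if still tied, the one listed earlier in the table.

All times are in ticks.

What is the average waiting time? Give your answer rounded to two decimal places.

Schedule: | A 0-2 | B 2-6 | C 6-10 | D 10-14 | E 14-17 | F 17-21 | B 21-25 | C 25-29 | D 29-30 | F 30-34 | B 34-38 | C 38-42 | F 42-43 | C 43-49 |
Completion: A=2  B=38  C=49  D=30  E=17  F=43
Turnaround (C−A): A=2  B=38  C=49  D=30  E=17  F=43
Waiting times: A=0, B=26, C=31, D=25, E=14, F=34
Average waiting = (0+26+31+25+14+34) / 6 = 130/6 = 21.67

21.67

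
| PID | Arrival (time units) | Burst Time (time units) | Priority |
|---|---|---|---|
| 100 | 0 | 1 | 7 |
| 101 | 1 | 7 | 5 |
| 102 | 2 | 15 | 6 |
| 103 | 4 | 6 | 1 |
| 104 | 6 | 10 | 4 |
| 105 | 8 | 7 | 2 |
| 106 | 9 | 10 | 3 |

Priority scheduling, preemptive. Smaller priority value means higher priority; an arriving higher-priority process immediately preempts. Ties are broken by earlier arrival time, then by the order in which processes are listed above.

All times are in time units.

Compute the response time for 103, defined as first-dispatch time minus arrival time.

Schedule: | 100 0-1 | 101 1-4 | 103 4-10 | 105 10-17 | 106 17-27 | 104 27-37 | 101 37-41 | 102 41-56 |
Completion: 100=1  101=41  102=56  103=10  104=37  105=17  106=27
Response(103) = first start − arrival = 4 − 4 = 0

0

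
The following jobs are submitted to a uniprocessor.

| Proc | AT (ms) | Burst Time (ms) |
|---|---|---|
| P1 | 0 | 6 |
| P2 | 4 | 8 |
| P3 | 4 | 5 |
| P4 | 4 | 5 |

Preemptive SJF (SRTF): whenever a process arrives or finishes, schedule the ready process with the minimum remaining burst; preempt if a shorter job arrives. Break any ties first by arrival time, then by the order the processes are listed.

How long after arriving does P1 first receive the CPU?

0

Timeline: | P1 0-6 | P3 6-11 | P4 11-16 | P2 16-24 |
Completion: P1=6  P2=24  P3=11  P4=16
Turnaround (C−A): P1=6  P2=20  P3=7  P4=12
Response(P1) = first start − arrival = 0 − 0 = 0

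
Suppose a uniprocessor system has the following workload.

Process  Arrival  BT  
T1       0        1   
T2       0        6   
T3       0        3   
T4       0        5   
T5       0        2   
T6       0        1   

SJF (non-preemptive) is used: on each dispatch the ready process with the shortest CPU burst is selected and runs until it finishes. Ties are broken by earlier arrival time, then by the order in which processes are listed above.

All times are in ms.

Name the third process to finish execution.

T5

Gantt: | T1 0-1 | T6 1-2 | T5 2-4 | T3 4-7 | T4 7-12 | T2 12-18 |
Completion: T1=1  T2=18  T3=7  T4=12  T5=4  T6=2
Turnaround (C−A): T1=1  T2=18  T3=7  T4=12  T5=4  T6=2
Finish order: T1 → T6 → T5 → T3 → T4 → T2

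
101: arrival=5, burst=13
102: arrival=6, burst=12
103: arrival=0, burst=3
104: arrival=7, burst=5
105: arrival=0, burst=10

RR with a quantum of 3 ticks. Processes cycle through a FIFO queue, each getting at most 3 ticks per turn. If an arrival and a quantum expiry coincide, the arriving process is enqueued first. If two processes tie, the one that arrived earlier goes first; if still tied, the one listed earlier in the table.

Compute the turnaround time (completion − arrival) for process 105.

36

Schedule: | 103 0-3 | 105 3-6 | 101 6-9 | 102 9-12 | 105 12-15 | 104 15-18 | 101 18-21 | 102 21-24 | 105 24-27 | 104 27-29 | 101 29-32 | 102 32-35 | 105 35-36 | 101 36-39 | 102 39-42 | 101 42-43 |
Completion: 101=43  102=42  103=3  104=29  105=36
Turnaround(105) = completion − arrival = 36 − 0 = 36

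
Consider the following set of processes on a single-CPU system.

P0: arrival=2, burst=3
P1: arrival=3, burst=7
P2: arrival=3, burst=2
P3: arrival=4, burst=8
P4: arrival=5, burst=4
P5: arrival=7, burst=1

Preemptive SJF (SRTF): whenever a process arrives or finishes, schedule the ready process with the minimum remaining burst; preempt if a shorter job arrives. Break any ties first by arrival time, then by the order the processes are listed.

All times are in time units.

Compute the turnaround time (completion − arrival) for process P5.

1

Gantt: | idle 0-2 | P0 2-5 | P2 5-7 | P5 7-8 | P4 8-12 | P1 12-19 | P3 19-27 |
Completion: P0=5  P1=19  P2=7  P3=27  P4=12  P5=8
Turnaround (C−A): P0=3  P1=16  P2=4  P3=23  P4=7  P5=1
Turnaround(P5) = completion − arrival = 8 − 7 = 1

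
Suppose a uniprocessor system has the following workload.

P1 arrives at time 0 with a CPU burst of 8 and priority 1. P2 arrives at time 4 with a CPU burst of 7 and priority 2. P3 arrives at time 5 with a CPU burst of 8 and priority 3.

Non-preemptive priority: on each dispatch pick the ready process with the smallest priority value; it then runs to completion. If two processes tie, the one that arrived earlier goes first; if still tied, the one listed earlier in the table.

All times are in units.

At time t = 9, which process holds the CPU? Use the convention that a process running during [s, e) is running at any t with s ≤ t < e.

P2

Gantt: | P1 0-8 | P2 8-15 | P3 15-23 |
Completion: P1=8  P2=15  P3=23
Turnaround (C−A): P1=8  P2=11  P3=18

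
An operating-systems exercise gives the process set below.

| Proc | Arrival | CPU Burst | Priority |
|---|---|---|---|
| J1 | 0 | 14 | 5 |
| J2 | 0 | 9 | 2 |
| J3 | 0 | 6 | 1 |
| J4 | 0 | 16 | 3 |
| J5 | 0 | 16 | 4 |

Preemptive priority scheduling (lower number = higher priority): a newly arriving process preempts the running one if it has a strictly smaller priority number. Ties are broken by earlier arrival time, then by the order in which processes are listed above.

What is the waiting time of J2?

6

Timeline: | J3 0-6 | J2 6-15 | J4 15-31 | J5 31-47 | J1 47-61 |
Completion: J1=61  J2=15  J3=6  J4=31  J5=47
Turnaround (C−A): J1=61  J2=15  J3=6  J4=31  J5=47
Waiting(J2) = turnaround − burst = 15 − 9 = 6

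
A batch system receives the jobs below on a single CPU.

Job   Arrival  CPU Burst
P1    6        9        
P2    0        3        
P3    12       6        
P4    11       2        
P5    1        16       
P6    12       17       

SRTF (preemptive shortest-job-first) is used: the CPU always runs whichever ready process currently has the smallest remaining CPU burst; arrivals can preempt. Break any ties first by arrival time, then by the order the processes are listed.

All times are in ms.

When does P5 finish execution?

36

Gantt: | P2 0-3 | P5 3-6 | P1 6-11 | P4 11-13 | P1 13-17 | P3 17-23 | P5 23-36 | P6 36-53 |
Completion: P1=17  P2=3  P3=23  P4=13  P5=36  P6=53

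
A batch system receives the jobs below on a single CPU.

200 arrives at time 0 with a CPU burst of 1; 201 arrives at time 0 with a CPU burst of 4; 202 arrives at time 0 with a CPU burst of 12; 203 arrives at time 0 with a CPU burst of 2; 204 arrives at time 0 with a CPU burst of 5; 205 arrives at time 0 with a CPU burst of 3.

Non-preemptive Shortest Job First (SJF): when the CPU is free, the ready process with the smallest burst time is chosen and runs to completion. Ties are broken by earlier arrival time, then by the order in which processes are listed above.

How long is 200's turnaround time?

Gantt: | 200 0-1 | 203 1-3 | 205 3-6 | 201 6-10 | 204 10-15 | 202 15-27 |
Completion: 200=1  201=10  202=27  203=3  204=15  205=6
Turnaround (C−A): 200=1  201=10  202=27  203=3  204=15  205=6
Turnaround(200) = completion − arrival = 1 − 0 = 1

1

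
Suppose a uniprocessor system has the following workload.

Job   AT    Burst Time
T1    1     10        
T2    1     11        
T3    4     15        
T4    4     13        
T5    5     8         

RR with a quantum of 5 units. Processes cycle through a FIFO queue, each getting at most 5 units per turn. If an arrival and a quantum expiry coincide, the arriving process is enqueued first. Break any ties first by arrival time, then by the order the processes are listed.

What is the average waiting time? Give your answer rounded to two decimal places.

Gantt: | idle 0-1 | T1 1-6 | T2 6-11 | T3 11-16 | T4 16-21 | T5 21-26 | T1 26-31 | T2 31-36 | T3 36-41 | T4 41-46 | T5 46-49 | T2 49-50 | T3 50-55 | T4 55-58 |
Completion: T1=31  T2=50  T3=55  T4=58  T5=49
Waiting times: T1=20, T2=38, T3=36, T4=41, T5=36
Average waiting = (20+38+36+41+36) / 5 = 171/5 = 34.20

34.20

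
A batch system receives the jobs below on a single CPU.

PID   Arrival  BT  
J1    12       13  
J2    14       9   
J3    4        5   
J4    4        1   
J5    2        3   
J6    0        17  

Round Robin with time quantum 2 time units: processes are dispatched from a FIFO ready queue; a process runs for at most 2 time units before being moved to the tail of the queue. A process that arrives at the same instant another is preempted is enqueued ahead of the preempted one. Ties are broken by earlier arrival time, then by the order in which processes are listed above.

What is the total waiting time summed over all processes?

95

Schedule: | J6 0-2 | J5 2-4 | J6 4-6 | J3 6-8 | J4 8-9 | J5 9-10 | J6 10-12 | J3 12-14 | J1 14-16 | J6 16-18 | J2 18-20 | J3 20-21 | J1 21-23 | J6 23-25 | J2 25-27 | J1 27-29 | J6 29-31 | J2 31-33 | J1 33-35 | J6 35-37 | J2 37-39 | J1 39-41 | J6 41-43 | J2 43-44 | J1 44-46 | J6 46-47 | J1 47-48 |
Completion: J1=48  J2=44  J3=21  J4=9  J5=10  J6=47
Turnaround (C−A): J1=36  J2=30  J3=17  J4=5  J5=8  J6=47
Waiting = turnaround − burst: J1=23, J2=21, J3=12, J4=4, J5=5, J6=30
Total waiting = 23 + 21 + 12 + 4 + 5 + 30 = 95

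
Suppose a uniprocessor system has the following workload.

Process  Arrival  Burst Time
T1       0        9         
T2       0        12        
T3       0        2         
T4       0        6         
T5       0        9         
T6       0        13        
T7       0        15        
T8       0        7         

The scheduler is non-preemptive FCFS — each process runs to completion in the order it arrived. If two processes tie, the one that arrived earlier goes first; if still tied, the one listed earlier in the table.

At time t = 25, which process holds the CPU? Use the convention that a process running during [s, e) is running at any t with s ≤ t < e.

T4

Schedule: | T1 0-9 | T2 9-21 | T3 21-23 | T4 23-29 | T5 29-38 | T6 38-51 | T7 51-66 | T8 66-73 |
Completion: T1=9  T2=21  T3=23  T4=29  T5=38  T6=51  T7=66  T8=73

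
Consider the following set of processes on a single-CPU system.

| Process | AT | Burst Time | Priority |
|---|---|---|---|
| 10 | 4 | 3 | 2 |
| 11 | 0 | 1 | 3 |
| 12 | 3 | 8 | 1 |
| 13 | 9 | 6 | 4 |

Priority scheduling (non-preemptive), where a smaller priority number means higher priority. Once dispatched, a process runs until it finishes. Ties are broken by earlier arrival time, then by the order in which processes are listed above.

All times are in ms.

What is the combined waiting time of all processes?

12

Gantt: | 11 0-1 | idle 1-3 | 12 3-11 | 10 11-14 | 13 14-20 |
Completion: 10=14  11=1  12=11  13=20
Turnaround (C−A): 10=10  11=1  12=8  13=11
Waiting = turnaround − burst: 10=7, 11=0, 12=0, 13=5
Total waiting = 7 + 0 + 0 + 5 = 12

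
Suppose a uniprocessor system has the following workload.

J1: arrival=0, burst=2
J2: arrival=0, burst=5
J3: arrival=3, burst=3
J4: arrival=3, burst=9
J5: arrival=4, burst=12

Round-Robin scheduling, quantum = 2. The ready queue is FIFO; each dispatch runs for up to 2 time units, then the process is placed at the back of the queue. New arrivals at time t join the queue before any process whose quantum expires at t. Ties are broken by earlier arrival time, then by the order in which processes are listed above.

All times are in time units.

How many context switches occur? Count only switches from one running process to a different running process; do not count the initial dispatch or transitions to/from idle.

15

Gantt: | J1 0-2 | J2 2-4 | J3 4-6 | J4 6-8 | J5 8-10 | J2 10-12 | J3 12-13 | J4 13-15 | J5 15-17 | J2 17-18 | J4 18-20 | J5 20-22 | J4 22-24 | J5 24-26 | J4 26-27 | J5 27-31 |
Completion: J1=2  J2=18  J3=13  J4=27  J5=31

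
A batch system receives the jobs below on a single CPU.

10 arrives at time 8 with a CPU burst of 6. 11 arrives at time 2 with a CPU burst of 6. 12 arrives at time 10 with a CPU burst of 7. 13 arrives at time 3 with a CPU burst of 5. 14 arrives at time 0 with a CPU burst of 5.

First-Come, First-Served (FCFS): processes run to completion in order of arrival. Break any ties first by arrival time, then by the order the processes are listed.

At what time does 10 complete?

Gantt: | 14 0-5 | 11 5-11 | 13 11-16 | 10 16-22 | 12 22-29 |
Completion: 10=22  11=11  12=29  13=16  14=5
Turnaround (C−A): 10=14  11=9  12=19  13=13  14=5

22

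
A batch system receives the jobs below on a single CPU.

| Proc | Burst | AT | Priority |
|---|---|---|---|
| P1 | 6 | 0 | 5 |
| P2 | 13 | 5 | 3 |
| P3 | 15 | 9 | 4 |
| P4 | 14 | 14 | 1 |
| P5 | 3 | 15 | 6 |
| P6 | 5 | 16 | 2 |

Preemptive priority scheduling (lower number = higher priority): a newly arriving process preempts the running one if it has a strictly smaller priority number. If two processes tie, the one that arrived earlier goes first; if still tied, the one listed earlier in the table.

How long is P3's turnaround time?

43

Gantt: | P1 0-5 | P2 5-14 | P4 14-28 | P6 28-33 | P2 33-37 | P3 37-52 | P1 52-53 | P5 53-56 |
Completion: P1=53  P2=37  P3=52  P4=28  P5=56  P6=33
Turnaround (C−A): P1=53  P2=32  P3=43  P4=14  P5=41  P6=17
Turnaround(P3) = completion − arrival = 52 − 9 = 43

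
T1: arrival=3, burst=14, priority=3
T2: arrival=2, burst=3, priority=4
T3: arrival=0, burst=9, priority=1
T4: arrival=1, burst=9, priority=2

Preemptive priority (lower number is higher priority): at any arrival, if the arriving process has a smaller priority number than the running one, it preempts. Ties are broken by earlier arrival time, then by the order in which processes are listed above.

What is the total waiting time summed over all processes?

53

Schedule: | T3 0-9 | T4 9-18 | T1 18-32 | T2 32-35 |
Completion: T1=32  T2=35  T3=9  T4=18
Turnaround (C−A): T1=29  T2=33  T3=9  T4=17
Waiting = turnaround − burst: T1=15, T2=30, T3=0, T4=8
Total waiting = 15 + 30 + 0 + 8 = 53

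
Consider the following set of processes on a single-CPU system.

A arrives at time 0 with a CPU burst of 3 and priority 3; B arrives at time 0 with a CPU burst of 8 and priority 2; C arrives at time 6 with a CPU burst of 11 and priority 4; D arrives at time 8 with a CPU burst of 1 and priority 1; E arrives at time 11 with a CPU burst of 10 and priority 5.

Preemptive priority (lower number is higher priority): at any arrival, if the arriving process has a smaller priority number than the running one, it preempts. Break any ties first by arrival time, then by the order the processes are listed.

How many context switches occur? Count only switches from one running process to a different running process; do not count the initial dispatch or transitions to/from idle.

Timeline: | B 0-8 | D 8-9 | A 9-12 | C 12-23 | E 23-33 |
Completion: A=12  B=8  C=23  D=9  E=33

4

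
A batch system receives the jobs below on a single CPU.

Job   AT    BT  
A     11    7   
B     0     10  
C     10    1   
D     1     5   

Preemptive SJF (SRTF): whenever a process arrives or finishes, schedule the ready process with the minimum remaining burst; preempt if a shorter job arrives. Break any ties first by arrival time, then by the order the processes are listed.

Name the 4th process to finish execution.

Schedule: | B 0-1 | D 1-6 | B 6-10 | C 10-11 | B 11-16 | A 16-23 |
Completion: A=23  B=16  C=11  D=6
Turnaround (C−A): A=12  B=16  C=1  D=5
Finish order: D → C → B → A

A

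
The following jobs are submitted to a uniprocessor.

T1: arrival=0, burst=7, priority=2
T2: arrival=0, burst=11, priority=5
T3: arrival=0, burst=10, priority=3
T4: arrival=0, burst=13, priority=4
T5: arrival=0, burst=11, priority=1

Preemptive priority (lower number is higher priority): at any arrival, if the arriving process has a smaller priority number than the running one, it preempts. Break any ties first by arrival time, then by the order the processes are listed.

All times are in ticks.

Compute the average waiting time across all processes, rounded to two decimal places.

Schedule: | T5 0-11 | T1 11-18 | T3 18-28 | T4 28-41 | T2 41-52 |
Completion: T1=18  T2=52  T3=28  T4=41  T5=11
Turnaround (C−A): T1=18  T2=52  T3=28  T4=41  T5=11
Waiting times: T1=11, T2=41, T3=18, T4=28, T5=0
Average waiting = (11+41+18+28+0) / 5 = 98/5 = 19.60

19.60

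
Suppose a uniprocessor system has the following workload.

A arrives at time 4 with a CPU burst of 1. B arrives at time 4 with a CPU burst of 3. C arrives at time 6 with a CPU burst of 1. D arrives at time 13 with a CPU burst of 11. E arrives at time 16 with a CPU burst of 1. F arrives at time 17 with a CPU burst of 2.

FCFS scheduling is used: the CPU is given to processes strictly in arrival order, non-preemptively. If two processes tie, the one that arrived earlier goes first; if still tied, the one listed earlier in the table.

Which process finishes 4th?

Gantt: | idle 0-4 | A 4-5 | B 5-8 | C 8-9 | idle 9-13 | D 13-24 | E 24-25 | F 25-27 |
Completion: A=5  B=8  C=9  D=24  E=25  F=27
Finish order: A → B → C → D → E → F

D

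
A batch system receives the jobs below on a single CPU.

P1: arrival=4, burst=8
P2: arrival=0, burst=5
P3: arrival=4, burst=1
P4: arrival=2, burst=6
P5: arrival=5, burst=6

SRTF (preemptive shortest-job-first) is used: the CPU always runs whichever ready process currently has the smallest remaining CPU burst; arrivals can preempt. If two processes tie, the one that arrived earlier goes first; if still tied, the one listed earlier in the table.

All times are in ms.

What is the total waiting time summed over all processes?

Gantt: | P2 0-5 | P3 5-6 | P4 6-12 | P5 12-18 | P1 18-26 |
Completion: P1=26  P2=5  P3=6  P4=12  P5=18
Waiting = turnaround − burst: P1=14, P2=0, P3=1, P4=4, P5=7
Total waiting = 14 + 0 + 1 + 4 + 7 = 26

26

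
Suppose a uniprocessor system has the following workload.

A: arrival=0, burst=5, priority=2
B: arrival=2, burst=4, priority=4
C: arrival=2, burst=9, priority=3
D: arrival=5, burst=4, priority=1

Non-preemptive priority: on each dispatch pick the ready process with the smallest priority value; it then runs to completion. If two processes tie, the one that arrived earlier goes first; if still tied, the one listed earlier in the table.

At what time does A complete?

5

Timeline: | A 0-5 | D 5-9 | C 9-18 | B 18-22 |
Completion: A=5  B=22  C=18  D=9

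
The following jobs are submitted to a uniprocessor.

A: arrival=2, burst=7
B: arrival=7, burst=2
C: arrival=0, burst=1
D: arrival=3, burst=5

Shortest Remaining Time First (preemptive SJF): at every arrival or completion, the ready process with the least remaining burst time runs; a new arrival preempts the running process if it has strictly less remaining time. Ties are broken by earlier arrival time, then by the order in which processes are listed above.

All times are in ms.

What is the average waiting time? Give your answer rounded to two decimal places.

2.00

Schedule: | C 0-1 | idle 1-2 | A 2-3 | D 3-8 | B 8-10 | A 10-16 |
Completion: A=16  B=10  C=1  D=8
Waiting times: A=7, B=1, C=0, D=0
Average waiting = (7+1+0+0) / 4 = 8/4 = 2.00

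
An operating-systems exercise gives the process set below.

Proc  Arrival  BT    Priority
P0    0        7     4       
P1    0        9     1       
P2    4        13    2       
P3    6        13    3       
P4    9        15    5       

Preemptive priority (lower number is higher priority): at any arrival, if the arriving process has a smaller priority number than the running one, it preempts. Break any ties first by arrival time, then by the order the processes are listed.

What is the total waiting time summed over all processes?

89

Schedule: | P1 0-9 | P2 9-22 | P3 22-35 | P0 35-42 | P4 42-57 |
Completion: P0=42  P1=9  P2=22  P3=35  P4=57
Waiting = turnaround − burst: P0=35, P1=0, P2=5, P3=16, P4=33
Total waiting = 35 + 0 + 5 + 16 + 33 = 89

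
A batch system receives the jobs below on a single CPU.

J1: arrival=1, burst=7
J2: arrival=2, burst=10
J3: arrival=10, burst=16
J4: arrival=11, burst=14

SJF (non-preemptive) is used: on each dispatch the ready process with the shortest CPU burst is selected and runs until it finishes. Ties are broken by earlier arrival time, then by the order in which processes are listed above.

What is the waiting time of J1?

Timeline: | idle 0-1 | J1 1-8 | J2 8-18 | J4 18-32 | J3 32-48 |
Completion: J1=8  J2=18  J3=48  J4=32
Turnaround (C−A): J1=7  J2=16  J3=38  J4=21
Waiting(J1) = turnaround − burst = 7 − 7 = 0

0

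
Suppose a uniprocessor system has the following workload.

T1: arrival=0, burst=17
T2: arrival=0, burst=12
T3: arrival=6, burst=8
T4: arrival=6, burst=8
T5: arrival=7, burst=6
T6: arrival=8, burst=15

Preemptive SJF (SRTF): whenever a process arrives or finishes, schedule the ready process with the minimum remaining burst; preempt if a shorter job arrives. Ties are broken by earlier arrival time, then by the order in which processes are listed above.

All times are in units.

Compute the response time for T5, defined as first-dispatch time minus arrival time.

5

Schedule: | T2 0-12 | T5 12-18 | T3 18-26 | T4 26-34 | T6 34-49 | T1 49-66 |
Completion: T1=66  T2=12  T3=26  T4=34  T5=18  T6=49
Response(T5) = first start − arrival = 12 − 7 = 5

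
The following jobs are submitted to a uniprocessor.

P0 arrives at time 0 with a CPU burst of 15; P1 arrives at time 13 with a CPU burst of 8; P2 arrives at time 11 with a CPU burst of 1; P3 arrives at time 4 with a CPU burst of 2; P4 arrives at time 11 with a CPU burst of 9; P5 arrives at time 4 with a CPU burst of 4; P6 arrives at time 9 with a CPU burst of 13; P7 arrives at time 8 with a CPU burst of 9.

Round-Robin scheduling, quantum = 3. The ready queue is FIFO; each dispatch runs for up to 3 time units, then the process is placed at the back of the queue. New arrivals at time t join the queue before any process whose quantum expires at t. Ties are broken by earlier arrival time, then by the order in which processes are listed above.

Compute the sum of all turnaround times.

Schedule: | P0 0-6 | P3 6-8 | P5 8-11 | P0 11-14 | P7 14-17 | P6 17-20 | P2 20-21 | P4 21-24 | P5 24-25 | P1 25-28 | P0 28-31 | P7 31-34 | P6 34-37 | P4 37-40 | P1 40-43 | P0 43-46 | P7 46-49 | P6 49-52 | P4 52-55 | P1 55-57 | P6 57-61 |
Completion: P0=46  P1=57  P2=21  P3=8  P4=55  P5=25  P6=61  P7=49
Turnaround (C−A): P0=46  P1=44  P2=10  P3=4  P4=44  P5=21  P6=52  P7=41
Turnaround = completion − arrival: P0=46, P1=44, P2=10, P3=4, P4=44, P5=21, P6=52, P7=41
Total turnaround = 46 + 44 + 10 + 4 + 44 + 21 + 52 + 41 = 262

262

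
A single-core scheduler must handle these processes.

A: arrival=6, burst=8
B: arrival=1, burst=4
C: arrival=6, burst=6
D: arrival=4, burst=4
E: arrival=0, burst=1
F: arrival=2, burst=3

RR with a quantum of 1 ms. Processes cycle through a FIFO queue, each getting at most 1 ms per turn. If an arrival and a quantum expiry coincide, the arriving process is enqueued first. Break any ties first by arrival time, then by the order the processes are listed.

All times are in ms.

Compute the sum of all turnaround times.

Schedule: | E 0-1 | B 1-2 | F 2-3 | B 3-4 | F 4-5 | D 5-6 | B 6-7 | F 7-8 | A 8-9 | C 9-10 | D 10-11 | B 11-12 | A 12-13 | C 13-14 | D 14-15 | A 15-16 | C 16-17 | D 17-18 | A 18-19 | C 19-20 | A 20-21 | C 21-22 | A 22-23 | C 23-24 | A 24-26 |
Completion: A=26  B=12  C=24  D=18  E=1  F=8
Turnaround (C−A): A=20  B=11  C=18  D=14  E=1  F=6
Turnaround = completion − arrival: A=20, B=11, C=18, D=14, E=1, F=6
Total turnaround = 20 + 11 + 18 + 14 + 1 + 6 = 70

70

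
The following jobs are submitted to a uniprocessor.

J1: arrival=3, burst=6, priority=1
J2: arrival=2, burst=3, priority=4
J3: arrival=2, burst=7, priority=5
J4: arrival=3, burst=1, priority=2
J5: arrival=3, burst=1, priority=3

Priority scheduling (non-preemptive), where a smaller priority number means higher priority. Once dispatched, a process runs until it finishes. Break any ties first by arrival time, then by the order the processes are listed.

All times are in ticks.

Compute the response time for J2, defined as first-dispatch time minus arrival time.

0

Schedule: | idle 0-2 | J2 2-5 | J1 5-11 | J4 11-12 | J5 12-13 | J3 13-20 |
Completion: J1=11  J2=5  J3=20  J4=12  J5=13
Turnaround (C−A): J1=8  J2=3  J3=18  J4=9  J5=10
Response(J2) = first start − arrival = 2 − 2 = 0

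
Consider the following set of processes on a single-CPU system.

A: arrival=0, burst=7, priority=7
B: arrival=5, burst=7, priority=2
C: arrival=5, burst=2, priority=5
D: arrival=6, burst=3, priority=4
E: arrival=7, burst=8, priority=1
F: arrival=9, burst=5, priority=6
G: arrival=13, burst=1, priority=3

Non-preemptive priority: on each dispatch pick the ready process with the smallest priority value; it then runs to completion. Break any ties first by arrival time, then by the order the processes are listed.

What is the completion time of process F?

33

Schedule: | A 0-7 | E 7-15 | B 15-22 | G 22-23 | D 23-26 | C 26-28 | F 28-33 |
Completion: A=7  B=22  C=28  D=26  E=15  F=33  G=23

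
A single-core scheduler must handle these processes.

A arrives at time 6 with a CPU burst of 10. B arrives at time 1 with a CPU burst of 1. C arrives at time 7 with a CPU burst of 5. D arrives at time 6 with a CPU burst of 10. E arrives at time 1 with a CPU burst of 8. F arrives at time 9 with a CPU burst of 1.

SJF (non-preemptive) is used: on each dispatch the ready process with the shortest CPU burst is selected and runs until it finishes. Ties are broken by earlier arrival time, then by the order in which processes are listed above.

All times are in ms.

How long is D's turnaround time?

30

Gantt: | idle 0-1 | B 1-2 | E 2-10 | F 10-11 | C 11-16 | A 16-26 | D 26-36 |
Completion: A=26  B=2  C=16  D=36  E=10  F=11
Turnaround (C−A): A=20  B=1  C=9  D=30  E=9  F=2
Turnaround(D) = completion − arrival = 36 − 6 = 30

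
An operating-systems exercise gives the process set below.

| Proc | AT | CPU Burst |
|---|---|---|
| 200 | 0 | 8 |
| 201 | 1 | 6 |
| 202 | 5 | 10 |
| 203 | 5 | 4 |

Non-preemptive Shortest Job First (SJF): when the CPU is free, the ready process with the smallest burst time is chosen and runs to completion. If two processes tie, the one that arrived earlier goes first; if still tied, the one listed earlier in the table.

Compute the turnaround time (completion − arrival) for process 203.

7

Gantt: | 200 0-8 | 203 8-12 | 201 12-18 | 202 18-28 |
Completion: 200=8  201=18  202=28  203=12
Turnaround(203) = completion − arrival = 12 − 5 = 7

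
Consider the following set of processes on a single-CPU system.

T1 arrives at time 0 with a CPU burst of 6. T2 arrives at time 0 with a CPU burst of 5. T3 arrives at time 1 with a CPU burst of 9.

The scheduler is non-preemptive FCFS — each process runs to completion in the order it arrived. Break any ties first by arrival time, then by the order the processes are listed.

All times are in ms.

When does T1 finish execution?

6

Timeline: | T1 0-6 | T2 6-11 | T3 11-20 |
Completion: T1=6  T2=11  T3=20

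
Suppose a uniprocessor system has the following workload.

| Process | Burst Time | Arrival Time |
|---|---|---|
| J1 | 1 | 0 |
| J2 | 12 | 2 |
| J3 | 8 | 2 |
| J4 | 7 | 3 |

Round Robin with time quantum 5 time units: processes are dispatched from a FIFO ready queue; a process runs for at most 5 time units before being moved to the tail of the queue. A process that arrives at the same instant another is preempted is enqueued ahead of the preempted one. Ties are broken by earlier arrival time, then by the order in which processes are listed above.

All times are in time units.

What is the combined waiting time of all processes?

47

Gantt: | J1 0-1 | idle 1-2 | J2 2-7 | J3 7-12 | J4 12-17 | J2 17-22 | J3 22-25 | J4 25-27 | J2 27-29 |
Completion: J1=1  J2=29  J3=25  J4=27
Waiting = turnaround − burst: J1=0, J2=15, J3=15, J4=17
Total waiting = 0 + 15 + 15 + 17 = 47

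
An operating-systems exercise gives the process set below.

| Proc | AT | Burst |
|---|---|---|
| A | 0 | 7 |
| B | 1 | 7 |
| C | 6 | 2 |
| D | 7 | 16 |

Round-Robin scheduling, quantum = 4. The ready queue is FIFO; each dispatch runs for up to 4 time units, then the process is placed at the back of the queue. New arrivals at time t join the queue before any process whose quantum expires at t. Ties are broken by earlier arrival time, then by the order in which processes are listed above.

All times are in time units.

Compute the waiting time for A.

Gantt: | A 0-4 | B 4-8 | A 8-11 | C 11-13 | D 13-17 | B 17-20 | D 20-32 |
Completion: A=11  B=20  C=13  D=32
Waiting(A) = turnaround − burst = 11 − 7 = 4

4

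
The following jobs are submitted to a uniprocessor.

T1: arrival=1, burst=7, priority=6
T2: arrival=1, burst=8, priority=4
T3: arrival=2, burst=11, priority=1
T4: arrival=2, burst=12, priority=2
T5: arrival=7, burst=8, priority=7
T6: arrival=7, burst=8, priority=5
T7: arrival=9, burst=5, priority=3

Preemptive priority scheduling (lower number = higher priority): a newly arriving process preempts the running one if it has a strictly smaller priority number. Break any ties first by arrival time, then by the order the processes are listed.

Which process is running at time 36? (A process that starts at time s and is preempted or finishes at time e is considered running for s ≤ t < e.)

T2

Gantt: | idle 0-1 | T2 1-2 | T3 2-13 | T4 13-25 | T7 25-30 | T2 30-37 | T6 37-45 | T1 45-52 | T5 52-60 |
Completion: T1=52  T2=37  T3=13  T4=25  T5=60  T6=45  T7=30
Turnaround (C−A): T1=51  T2=36  T3=11  T4=23  T5=53  T6=38  T7=21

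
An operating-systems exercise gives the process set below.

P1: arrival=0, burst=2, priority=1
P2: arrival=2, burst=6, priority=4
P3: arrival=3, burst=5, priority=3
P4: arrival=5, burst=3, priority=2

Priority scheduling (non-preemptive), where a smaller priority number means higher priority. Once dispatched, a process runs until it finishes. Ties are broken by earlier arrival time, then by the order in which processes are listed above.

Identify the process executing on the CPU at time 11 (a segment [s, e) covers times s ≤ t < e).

Schedule: | P1 0-2 | P2 2-8 | P4 8-11 | P3 11-16 |
Completion: P1=2  P2=8  P3=16  P4=11
Turnaround (C−A): P1=2  P2=6  P3=13  P4=6

P3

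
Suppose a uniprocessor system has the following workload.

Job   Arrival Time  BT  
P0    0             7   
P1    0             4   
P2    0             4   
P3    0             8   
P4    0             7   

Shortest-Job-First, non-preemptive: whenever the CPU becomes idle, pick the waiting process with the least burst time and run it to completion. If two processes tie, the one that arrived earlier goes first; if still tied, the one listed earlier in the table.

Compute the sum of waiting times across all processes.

49

Gantt: | P1 0-4 | P2 4-8 | P0 8-15 | P4 15-22 | P3 22-30 |
Completion: P0=15  P1=4  P2=8  P3=30  P4=22
Turnaround (C−A): P0=15  P1=4  P2=8  P3=30  P4=22
Waiting = turnaround − burst: P0=8, P1=0, P2=4, P3=22, P4=15
Total waiting = 8 + 0 + 4 + 22 + 15 = 49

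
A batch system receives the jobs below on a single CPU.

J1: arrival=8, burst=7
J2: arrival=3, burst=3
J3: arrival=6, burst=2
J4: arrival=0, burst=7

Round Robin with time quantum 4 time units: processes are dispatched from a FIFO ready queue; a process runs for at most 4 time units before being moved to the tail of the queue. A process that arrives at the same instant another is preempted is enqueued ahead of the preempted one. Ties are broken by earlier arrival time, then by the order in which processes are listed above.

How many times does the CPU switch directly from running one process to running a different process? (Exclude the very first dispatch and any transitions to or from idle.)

Gantt: | J4 0-4 | J2 4-7 | J4 7-10 | J3 10-12 | J1 12-19 |
Completion: J1=19  J2=7  J3=12  J4=10

4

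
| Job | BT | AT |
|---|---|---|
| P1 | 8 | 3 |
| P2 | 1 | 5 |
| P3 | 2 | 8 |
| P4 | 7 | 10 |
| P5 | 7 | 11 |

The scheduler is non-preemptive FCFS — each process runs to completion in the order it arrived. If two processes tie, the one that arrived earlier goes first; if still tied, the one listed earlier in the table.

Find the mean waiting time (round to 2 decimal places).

4.80

Gantt: | idle 0-3 | P1 3-11 | P2 11-12 | P3 12-14 | P4 14-21 | P5 21-28 |
Completion: P1=11  P2=12  P3=14  P4=21  P5=28
Turnaround (C−A): P1=8  P2=7  P3=6  P4=11  P5=17
Waiting times: P1=0, P2=6, P3=4, P4=4, P5=10
Average waiting = (0+6+4+4+10) / 5 = 24/5 = 4.80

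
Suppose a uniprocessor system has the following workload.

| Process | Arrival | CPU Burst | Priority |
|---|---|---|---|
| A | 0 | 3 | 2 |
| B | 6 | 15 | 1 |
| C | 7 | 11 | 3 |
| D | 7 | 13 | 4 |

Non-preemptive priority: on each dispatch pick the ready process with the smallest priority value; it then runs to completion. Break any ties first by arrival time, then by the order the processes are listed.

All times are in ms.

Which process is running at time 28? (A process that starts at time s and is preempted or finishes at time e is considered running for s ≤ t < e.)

Timeline: | A 0-3 | idle 3-6 | B 6-21 | C 21-32 | D 32-45 |
Completion: A=3  B=21  C=32  D=45

C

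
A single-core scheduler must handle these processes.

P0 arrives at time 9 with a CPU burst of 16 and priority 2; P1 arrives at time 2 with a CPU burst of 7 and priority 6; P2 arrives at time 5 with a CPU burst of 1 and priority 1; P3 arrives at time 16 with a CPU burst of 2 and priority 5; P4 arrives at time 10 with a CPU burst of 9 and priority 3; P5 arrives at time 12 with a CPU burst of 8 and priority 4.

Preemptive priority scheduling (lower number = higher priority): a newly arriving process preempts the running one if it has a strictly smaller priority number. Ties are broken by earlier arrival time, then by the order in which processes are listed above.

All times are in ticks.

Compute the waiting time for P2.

Schedule: | idle 0-2 | P1 2-5 | P2 5-6 | P1 6-9 | P0 9-25 | P4 25-34 | P5 34-42 | P3 42-44 | P1 44-45 |
Completion: P0=25  P1=45  P2=6  P3=44  P4=34  P5=42
Turnaround (C−A): P0=16  P1=43  P2=1  P3=28  P4=24  P5=30
Waiting(P2) = turnaround − burst = 1 − 1 = 0

0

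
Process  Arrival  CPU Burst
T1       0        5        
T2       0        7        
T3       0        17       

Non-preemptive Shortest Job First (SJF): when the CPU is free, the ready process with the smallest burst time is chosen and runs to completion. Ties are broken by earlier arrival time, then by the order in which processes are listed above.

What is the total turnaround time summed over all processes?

46

Timeline: | T1 0-5 | T2 5-12 | T3 12-29 |
Completion: T1=5  T2=12  T3=29
Turnaround (C−A): T1=5  T2=12  T3=29
Turnaround = completion − arrival: T1=5, T2=12, T3=29
Total turnaround = 5 + 12 + 29 = 46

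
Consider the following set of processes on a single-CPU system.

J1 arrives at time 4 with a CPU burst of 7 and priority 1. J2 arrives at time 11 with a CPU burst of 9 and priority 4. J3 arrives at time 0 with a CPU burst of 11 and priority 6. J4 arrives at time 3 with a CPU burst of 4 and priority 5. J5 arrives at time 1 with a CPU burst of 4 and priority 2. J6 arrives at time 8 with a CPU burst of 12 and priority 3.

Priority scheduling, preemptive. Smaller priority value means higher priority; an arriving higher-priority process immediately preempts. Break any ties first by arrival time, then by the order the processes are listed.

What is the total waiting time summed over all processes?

Timeline: | J3 0-1 | J5 1-4 | J1 4-11 | J5 11-12 | J6 12-24 | J2 24-33 | J4 33-37 | J3 37-47 |
Completion: J1=11  J2=33  J3=47  J4=37  J5=12  J6=24
Turnaround (C−A): J1=7  J2=22  J3=47  J4=34  J5=11  J6=16
Waiting = turnaround − burst: J1=0, J2=13, J3=36, J4=30, J5=7, J6=4
Total waiting = 0 + 13 + 36 + 30 + 7 + 4 = 90

90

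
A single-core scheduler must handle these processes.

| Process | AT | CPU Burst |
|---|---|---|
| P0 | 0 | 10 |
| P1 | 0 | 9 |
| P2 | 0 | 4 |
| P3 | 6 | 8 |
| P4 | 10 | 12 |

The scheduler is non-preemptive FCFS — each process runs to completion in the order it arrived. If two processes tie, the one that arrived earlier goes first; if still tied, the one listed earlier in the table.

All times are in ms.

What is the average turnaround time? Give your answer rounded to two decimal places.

Timeline: | P0 0-10 | P1 10-19 | P2 19-23 | P3 23-31 | P4 31-43 |
Completion: P0=10  P1=19  P2=23  P3=31  P4=43
Turnaround times: P0=10, P1=19, P2=23, P3=25, P4=33
Average turnaround = (10+19+23+25+33) / 5 = 110/5 = 22.00

22.00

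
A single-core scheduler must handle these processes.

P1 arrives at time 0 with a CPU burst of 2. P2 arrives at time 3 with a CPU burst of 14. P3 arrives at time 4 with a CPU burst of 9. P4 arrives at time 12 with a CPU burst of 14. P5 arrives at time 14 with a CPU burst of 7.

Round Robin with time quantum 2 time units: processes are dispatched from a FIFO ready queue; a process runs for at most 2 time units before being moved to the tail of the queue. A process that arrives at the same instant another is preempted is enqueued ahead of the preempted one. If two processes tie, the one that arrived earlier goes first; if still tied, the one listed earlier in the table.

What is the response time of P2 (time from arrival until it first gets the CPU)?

0

Timeline: | P1 0-2 | idle 2-3 | P2 3-5 | P3 5-7 | P2 7-9 | P3 9-11 | P2 11-13 | P3 13-15 | P4 15-17 | P2 17-19 | P5 19-21 | P3 21-23 | P4 23-25 | P2 25-27 | P5 27-29 | P3 29-30 | P4 30-32 | P2 32-34 | P5 34-36 | P4 36-38 | P2 38-40 | P5 40-41 | P4 41-47 |
Completion: P1=2  P2=40  P3=30  P4=47  P5=41
Turnaround (C−A): P1=2  P2=37  P3=26  P4=35  P5=27
Response(P2) = first start − arrival = 3 − 3 = 0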